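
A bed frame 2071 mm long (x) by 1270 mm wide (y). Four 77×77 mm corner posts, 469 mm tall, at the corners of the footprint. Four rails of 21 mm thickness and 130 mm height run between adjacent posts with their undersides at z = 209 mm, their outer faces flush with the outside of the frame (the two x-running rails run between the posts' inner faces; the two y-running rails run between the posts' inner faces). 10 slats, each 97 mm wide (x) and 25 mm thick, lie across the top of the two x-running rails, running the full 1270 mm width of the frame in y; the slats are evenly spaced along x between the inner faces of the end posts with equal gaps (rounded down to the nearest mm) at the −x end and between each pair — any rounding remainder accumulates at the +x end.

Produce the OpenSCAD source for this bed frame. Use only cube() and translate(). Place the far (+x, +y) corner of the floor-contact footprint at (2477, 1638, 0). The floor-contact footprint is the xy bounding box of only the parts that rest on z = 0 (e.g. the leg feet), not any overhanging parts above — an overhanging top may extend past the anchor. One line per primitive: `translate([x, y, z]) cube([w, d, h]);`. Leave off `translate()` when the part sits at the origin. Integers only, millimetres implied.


// slat z = rail_z + rail_h = 209 + 130 = 339
// slat gap = ⌊(1917 − 10·97) / 11⌋ = 86
translate([406, 368, 0]) cube([77, 77, 469]);
translate([406, 1561, 0]) cube([77, 77, 469]);
translate([2400, 368, 0]) cube([77, 77, 469]);
translate([2400, 1561, 0]) cube([77, 77, 469]);
translate([483, 368, 209]) cube([1917, 21, 130]);
translate([483, 1617, 209]) cube([1917, 21, 130]);
translate([406, 445, 209]) cube([21, 1116, 130]);
translate([2456, 445, 209]) cube([21, 1116, 130]);
translate([569, 368, 339]) cube([97, 1270, 25]);
translate([752, 368, 339]) cube([97, 1270, 25]);
translate([935, 368, 339]) cube([97, 1270, 25]);
translate([1118, 368, 339]) cube([97, 1270, 25]);
translate([1301, 368, 339]) cube([97, 1270, 25]);
translate([1484, 368, 339]) cube([97, 1270, 25]);
translate([1667, 368, 339]) cube([97, 1270, 25]);
translate([1850, 368, 339]) cube([97, 1270, 25]);
translate([2033, 368, 339]) cube([97, 1270, 25]);
translate([2216, 368, 339]) cube([97, 1270, 25]);


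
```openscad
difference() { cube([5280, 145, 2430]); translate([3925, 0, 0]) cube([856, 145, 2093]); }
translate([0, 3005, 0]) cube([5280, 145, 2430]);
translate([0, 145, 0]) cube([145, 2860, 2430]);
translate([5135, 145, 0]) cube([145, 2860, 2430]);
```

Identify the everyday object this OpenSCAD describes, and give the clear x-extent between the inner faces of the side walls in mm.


A single room. The interior width is 4990 mm.

Four walls enclosing a rectangle with a door in the front wall — a room. Outside width 5280 minus two 145 mm walls gives 4990 mm.


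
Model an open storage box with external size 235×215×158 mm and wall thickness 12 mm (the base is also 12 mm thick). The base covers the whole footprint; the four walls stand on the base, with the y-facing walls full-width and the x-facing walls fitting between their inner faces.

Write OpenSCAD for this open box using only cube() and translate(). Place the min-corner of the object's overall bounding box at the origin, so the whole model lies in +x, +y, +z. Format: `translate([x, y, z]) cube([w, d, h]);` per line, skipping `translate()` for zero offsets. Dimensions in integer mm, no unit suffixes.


cube([235, 215, 12]);
translate([0, 0, 12]) cube([235, 12, 146]);
translate([0, 203, 12]) cube([235, 12, 146]);
translate([0, 12, 12]) cube([12, 191, 146]);
translate([223, 12, 12]) cube([12, 191, 146]);


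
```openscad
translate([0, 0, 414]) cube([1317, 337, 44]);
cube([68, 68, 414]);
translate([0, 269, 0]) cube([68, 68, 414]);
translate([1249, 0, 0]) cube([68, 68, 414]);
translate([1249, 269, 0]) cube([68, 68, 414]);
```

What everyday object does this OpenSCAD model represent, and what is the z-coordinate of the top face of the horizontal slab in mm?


A bench. The seat-top height is 458 mm.

A long slab on four corner posts — a bench. The slab sits at z = 414 with thickness 44, so the top is 414 + 44 = 458 mm.


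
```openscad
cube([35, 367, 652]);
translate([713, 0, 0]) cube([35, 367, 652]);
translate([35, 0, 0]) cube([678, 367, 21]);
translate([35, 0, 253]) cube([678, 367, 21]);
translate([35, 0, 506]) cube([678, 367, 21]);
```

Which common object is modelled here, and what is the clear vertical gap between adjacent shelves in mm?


A bookshelf. The clear shelf gap is 232 mm.

Two tall side panels with 3 horizontal boards between them — a bookshelf. The first two shelf undersides are at z = 0 and z = 253; with shelf thickness 21, the clear gap is 253 − 0 − 21 = 232 mm.


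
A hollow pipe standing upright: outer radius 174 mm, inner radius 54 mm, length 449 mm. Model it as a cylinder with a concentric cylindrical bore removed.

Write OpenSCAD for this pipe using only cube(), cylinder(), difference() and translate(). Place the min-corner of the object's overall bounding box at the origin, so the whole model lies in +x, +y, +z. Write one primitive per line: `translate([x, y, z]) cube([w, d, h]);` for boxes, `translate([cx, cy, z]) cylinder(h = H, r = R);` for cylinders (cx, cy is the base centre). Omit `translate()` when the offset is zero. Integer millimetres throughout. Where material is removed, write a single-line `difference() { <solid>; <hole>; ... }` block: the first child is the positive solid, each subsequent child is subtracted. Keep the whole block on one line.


difference() { translate([174, 174, 0]) cylinder(h = 449, r = 174); translate([174, 174, 0]) cylinder(h = 449, r = 54); }


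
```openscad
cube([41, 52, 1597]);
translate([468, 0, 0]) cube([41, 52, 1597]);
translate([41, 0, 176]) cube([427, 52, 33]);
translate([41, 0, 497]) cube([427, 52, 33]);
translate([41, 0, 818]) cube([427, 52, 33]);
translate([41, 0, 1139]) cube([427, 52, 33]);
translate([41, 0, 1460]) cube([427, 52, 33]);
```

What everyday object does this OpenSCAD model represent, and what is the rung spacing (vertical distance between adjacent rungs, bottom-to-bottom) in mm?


A ladder. The rung spacing is 321 mm.

Two tall 41×52 posts with 5 short bars between them — a ladder. Adjacent rungs sit at z = 176 and z = 497, so the spacing is 497 − 176 = 321 mm.


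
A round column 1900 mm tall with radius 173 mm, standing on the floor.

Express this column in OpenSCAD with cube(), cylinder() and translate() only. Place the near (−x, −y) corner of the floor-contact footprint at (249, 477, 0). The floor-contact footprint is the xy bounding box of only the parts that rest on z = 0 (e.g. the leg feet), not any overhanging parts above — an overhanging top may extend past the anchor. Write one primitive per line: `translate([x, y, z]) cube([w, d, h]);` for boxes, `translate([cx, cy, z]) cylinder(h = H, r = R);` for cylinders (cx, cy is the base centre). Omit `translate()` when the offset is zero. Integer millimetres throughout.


translate([422, 650, 0]) cylinder(h = 1900, r = 173);


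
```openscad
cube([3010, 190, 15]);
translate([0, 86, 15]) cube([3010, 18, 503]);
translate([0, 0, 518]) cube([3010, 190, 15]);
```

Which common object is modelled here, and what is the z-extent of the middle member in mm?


An I-beam. The web height is 503 mm.

Two wide flanges with a thin centred web — an I-beam. Overall 533 mm minus two 15 mm flanges gives a web of 533 − 2·15 = 503 mm.


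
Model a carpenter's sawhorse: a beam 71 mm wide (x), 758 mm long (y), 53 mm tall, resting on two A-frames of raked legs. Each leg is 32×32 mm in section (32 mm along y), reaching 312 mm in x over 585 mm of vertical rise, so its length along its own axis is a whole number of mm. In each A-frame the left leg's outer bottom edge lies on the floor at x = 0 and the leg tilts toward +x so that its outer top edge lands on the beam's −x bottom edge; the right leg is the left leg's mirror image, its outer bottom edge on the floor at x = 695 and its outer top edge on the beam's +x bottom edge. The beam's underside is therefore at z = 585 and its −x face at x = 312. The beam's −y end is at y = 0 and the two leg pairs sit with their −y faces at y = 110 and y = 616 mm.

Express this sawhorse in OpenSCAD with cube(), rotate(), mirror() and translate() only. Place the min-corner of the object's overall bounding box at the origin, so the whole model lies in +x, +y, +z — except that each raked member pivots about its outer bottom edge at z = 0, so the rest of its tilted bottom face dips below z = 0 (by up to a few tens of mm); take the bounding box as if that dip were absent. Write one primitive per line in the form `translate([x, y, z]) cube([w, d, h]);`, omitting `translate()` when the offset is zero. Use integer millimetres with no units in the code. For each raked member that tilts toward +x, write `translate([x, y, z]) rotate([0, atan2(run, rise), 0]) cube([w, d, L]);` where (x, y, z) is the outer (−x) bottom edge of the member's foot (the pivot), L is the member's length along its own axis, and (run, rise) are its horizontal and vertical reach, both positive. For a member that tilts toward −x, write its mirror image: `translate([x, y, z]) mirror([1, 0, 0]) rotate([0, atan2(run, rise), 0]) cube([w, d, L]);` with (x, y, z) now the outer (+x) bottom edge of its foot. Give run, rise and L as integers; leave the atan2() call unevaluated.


translate([312, 0, 585]) cube([71, 758, 53]);
translate([0, 110, 0]) rotate([0, atan2(312, 585), 0]) cube([32, 32, 663]);
translate([695, 110, 0]) mirror([1, 0, 0]) rotate([0, atan2(312, 585), 0]) cube([32, 32, 663]);
translate([0, 616, 0]) rotate([0, atan2(312, 585), 0]) cube([32, 32, 663]);
translate([695, 616, 0]) mirror([1, 0, 0]) rotate([0, atan2(312, 585), 0]) cube([32, 32, 663]);


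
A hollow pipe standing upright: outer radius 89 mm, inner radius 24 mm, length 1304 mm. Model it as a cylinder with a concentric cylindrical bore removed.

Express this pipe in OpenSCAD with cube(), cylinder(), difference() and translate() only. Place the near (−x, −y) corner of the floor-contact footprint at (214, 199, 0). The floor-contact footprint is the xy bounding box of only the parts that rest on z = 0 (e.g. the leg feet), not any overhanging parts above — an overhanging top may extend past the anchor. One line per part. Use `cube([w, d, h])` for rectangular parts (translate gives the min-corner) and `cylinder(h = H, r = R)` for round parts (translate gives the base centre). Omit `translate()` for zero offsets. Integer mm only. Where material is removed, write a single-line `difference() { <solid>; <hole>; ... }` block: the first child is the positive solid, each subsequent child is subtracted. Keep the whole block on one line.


difference() { translate([303, 288, 0]) cylinder(h = 1304, r = 89); translate([303, 288, 0]) cylinder(h = 1304, r = 24); }


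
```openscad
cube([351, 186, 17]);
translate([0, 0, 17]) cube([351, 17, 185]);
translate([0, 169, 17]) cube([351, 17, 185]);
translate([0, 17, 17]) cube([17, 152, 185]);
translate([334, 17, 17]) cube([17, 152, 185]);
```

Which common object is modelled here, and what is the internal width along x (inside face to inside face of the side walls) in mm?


An open box. The internal width is 317 mm.

A 351×186 base slab with four walls standing on it — an open box. The base is 351 mm wide and the walls are 17 mm thick, so the internal width is 351 − 2 × 17 = 317 mm.


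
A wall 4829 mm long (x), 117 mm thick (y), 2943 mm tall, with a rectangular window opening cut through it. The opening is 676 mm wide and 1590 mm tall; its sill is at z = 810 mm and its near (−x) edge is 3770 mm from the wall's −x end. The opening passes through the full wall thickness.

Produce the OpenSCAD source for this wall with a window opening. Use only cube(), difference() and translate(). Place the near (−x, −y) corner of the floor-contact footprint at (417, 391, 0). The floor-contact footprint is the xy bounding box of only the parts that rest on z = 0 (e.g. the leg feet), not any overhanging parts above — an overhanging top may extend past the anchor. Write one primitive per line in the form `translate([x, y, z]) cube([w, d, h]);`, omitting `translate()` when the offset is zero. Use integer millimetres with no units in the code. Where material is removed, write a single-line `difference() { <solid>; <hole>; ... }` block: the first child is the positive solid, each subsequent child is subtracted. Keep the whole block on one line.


difference() { translate([417, 391, 0]) cube([4829, 117, 2943]); translate([4187, 391, 810]) cube([676, 117, 1590]); }


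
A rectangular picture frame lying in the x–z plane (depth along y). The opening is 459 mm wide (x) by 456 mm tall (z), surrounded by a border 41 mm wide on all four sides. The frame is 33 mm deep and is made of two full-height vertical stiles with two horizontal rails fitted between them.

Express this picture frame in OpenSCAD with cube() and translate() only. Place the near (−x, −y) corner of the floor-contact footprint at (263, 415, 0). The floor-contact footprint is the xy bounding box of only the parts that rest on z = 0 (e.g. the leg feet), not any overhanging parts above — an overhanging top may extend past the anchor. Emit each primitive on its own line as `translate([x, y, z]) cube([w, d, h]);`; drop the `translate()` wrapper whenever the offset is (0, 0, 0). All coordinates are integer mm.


translate([263, 415, 0]) cube([41, 33, 538]);
translate([763, 415, 0]) cube([41, 33, 538]);
translate([304, 415, 0]) cube([459, 33, 41]);
translate([304, 415, 497]) cube([459, 33, 41]);


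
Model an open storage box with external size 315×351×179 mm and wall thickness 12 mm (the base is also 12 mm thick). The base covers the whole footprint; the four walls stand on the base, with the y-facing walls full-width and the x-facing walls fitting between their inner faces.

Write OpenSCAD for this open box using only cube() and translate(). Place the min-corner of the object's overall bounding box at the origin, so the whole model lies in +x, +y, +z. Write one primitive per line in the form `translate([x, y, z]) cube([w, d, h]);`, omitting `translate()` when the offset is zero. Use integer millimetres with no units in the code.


cube([315, 351, 12]);
translate([0, 0, 12]) cube([315, 12, 167]);
translate([0, 339, 12]) cube([315, 12, 167]);
translate([0, 12, 12]) cube([12, 327, 167]);
translate([303, 12, 12]) cube([12, 327, 167]);


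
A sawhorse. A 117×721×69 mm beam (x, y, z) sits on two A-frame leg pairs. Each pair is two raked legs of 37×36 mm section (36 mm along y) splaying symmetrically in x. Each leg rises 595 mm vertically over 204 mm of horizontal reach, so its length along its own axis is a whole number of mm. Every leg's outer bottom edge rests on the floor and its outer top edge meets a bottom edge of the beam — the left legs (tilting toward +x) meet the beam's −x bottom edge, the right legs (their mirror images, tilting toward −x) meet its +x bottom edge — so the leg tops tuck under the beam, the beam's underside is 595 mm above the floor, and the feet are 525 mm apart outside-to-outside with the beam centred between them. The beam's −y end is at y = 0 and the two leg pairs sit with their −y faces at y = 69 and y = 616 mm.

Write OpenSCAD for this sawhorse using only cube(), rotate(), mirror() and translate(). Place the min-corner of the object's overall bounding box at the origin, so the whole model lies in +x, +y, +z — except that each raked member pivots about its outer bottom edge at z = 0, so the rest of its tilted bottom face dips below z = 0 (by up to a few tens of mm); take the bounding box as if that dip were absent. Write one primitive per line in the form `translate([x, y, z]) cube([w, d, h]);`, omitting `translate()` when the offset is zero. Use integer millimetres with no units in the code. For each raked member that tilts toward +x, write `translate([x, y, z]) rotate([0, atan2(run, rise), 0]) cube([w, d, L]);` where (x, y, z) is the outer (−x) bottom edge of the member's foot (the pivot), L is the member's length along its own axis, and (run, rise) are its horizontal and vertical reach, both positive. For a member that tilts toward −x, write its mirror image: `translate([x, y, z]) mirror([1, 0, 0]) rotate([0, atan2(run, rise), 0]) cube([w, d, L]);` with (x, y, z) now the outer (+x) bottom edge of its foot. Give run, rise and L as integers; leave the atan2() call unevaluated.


translate([204, 0, 595]) cube([117, 721, 69]);
translate([0, 69, 0]) rotate([0, atan2(204, 595), 0]) cube([37, 36, 629]);
translate([525, 69, 0]) mirror([1, 0, 0]) rotate([0, atan2(204, 595), 0]) cube([37, 36, 629]);
translate([0, 616, 0]) rotate([0, atan2(204, 595), 0]) cube([37, 36, 629]);
translate([525, 616, 0]) mirror([1, 0, 0]) rotate([0, atan2(204, 595), 0]) cube([37, 36, 629]);


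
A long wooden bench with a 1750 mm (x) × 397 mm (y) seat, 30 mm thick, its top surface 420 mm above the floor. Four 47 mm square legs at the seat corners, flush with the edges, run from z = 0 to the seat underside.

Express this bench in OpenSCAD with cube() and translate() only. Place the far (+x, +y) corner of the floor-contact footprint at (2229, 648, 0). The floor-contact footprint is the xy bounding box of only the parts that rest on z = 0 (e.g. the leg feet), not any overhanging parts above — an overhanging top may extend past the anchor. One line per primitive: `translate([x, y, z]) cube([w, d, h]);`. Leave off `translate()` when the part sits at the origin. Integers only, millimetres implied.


// leg_h = 420 − 30 = 390
translate([479, 251, 390]) cube([1750, 397, 30]);
translate([479, 251, 0]) cube([47, 47, 390]);
translate([479, 601, 0]) cube([47, 47, 390]);
translate([2182, 251, 0]) cube([47, 47, 390]);
translate([2182, 601, 0]) cube([47, 47, 390]);


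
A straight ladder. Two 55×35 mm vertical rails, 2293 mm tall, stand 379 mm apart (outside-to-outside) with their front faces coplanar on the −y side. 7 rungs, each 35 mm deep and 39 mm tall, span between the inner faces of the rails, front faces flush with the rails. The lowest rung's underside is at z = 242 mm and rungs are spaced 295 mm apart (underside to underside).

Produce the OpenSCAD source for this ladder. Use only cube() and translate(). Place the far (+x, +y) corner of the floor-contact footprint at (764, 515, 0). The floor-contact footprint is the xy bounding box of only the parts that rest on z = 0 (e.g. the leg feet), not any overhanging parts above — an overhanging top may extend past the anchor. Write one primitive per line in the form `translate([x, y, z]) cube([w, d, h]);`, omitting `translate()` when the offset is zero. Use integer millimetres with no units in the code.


// rung span = 379 - 2*55 = 269
// rung[k] z = 242 + k*295
translate([385, 480, 0]) cube([55, 35, 2293]);
translate([709, 480, 0]) cube([55, 35, 2293]);
translate([440, 480, 242]) cube([269, 35, 39]);
translate([440, 480, 537]) cube([269, 35, 39]);
translate([440, 480, 832]) cube([269, 35, 39]);
translate([440, 480, 1127]) cube([269, 35, 39]);
translate([440, 480, 1422]) cube([269, 35, 39]);
translate([440, 480, 1717]) cube([269, 35, 39]);
translate([440, 480, 2012]) cube([269, 35, 39]);


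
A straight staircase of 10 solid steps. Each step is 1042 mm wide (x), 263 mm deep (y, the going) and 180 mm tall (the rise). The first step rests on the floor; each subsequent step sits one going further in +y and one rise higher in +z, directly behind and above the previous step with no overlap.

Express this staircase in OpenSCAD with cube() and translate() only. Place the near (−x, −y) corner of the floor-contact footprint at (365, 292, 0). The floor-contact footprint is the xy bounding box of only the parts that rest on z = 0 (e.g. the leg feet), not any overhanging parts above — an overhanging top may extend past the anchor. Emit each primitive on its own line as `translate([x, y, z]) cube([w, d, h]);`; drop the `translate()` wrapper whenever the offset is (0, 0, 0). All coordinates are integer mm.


translate([365, 292, 0]) cube([1042, 263, 180]);
translate([365, 555, 180]) cube([1042, 263, 180]);
translate([365, 818, 360]) cube([1042, 263, 180]);
translate([365, 1081, 540]) cube([1042, 263, 180]);
translate([365, 1344, 720]) cube([1042, 263, 180]);
translate([365, 1607, 900]) cube([1042, 263, 180]);
translate([365, 1870, 1080]) cube([1042, 263, 180]);
translate([365, 2133, 1260]) cube([1042, 263, 180]);
translate([365, 2396, 1440]) cube([1042, 263, 180]);
translate([365, 2659, 1620]) cube([1042, 263, 180]);


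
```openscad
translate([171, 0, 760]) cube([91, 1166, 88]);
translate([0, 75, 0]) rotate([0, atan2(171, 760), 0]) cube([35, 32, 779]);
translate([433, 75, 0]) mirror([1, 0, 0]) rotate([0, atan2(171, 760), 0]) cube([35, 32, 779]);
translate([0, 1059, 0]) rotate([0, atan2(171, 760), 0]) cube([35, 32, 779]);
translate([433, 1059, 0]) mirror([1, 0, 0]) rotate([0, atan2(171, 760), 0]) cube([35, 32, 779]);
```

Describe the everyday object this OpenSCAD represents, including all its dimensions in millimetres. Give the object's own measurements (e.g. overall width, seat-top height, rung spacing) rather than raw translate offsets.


A sawhorse. A 91×1166×88 mm beam (x, y, z) sits on two A-frame leg pairs. Each pair is two raked legs of 35×32 mm section (32 mm along y) splaying symmetrically in x. Each leg rises 760 mm vertically over 171 mm of horizontal reach and is 779 mm long along its own axis. Every leg's outer bottom edge rests on the floor and its outer top edge meets a bottom edge of the beam — the left legs (tilting toward +x) meet the beam's −x bottom edge, the right legs (their mirror images, tilting toward −x) meet its +x bottom edge — so the leg tops tuck under the beam, the beam's underside is 760 mm above the floor, and the feet are 433 mm apart outside-to-outside with the beam centred between them. The two leg pairs are set in 75 mm from either end of the beam.


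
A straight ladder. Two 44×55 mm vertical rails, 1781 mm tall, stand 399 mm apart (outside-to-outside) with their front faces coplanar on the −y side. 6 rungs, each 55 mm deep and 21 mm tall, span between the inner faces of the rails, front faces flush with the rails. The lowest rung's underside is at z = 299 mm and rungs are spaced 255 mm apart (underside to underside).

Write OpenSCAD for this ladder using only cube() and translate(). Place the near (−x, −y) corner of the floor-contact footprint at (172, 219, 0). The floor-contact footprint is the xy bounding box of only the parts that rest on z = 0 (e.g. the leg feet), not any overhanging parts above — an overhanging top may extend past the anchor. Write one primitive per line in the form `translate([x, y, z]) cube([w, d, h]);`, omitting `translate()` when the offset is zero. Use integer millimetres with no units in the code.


translate([172, 219, 0]) cube([44, 55, 1781]);
translate([527, 219, 0]) cube([44, 55, 1781]);
translate([216, 219, 299]) cube([311, 55, 21]);
translate([216, 219, 554]) cube([311, 55, 21]);
translate([216, 219, 809]) cube([311, 55, 21]);
translate([216, 219, 1064]) cube([311, 55, 21]);
translate([216, 219, 1319]) cube([311, 55, 21]);
translate([216, 219, 1574]) cube([311, 55, 21]);


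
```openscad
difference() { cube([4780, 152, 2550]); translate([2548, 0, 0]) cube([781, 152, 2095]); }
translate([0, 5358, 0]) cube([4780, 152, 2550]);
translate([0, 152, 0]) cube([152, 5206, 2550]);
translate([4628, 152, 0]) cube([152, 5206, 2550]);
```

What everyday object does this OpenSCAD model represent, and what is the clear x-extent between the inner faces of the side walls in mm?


A single room. The interior width is 4476 mm.

Four walls enclosing a rectangle with a door in the front wall — a room. Outside width 4780 minus two 152 mm walls gives 4476 mm.


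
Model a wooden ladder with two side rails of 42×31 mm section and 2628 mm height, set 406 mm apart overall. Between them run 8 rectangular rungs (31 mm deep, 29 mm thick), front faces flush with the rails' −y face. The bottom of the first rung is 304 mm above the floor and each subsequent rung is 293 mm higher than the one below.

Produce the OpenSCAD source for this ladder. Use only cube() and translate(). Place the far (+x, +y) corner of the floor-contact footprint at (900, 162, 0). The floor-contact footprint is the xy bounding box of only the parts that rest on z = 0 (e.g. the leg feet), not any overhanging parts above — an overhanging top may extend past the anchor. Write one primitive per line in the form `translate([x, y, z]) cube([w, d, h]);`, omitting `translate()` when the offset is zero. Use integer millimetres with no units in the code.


translate([494, 131, 0]) cube([42, 31, 2628]);
translate([858, 131, 0]) cube([42, 31, 2628]);
translate([536, 131, 304]) cube([322, 31, 29]);
translate([536, 131, 597]) cube([322, 31, 29]);
translate([536, 131, 890]) cube([322, 31, 29]);
translate([536, 131, 1183]) cube([322, 31, 29]);
translate([536, 131, 1476]) cube([322, 31, 29]);
translate([536, 131, 1769]) cube([322, 31, 29]);
translate([536, 131, 2062]) cube([322, 31, 29]);
translate([536, 131, 2355]) cube([322, 31, 29]);


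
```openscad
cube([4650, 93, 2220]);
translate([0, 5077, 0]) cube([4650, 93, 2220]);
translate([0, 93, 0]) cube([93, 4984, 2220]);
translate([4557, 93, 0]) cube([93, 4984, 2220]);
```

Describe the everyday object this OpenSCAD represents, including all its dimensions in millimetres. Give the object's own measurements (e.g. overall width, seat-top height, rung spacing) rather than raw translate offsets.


The wall frame of a small rectangular building: four walls, each 2220 mm tall and 93 mm thick, enclosing a footprint 4650 mm (x) by 5170 mm (y) outside-to-outside, with no floor or roof. The front and back walls (the −y and +y sides) span the full width; the two side walls fit between them.


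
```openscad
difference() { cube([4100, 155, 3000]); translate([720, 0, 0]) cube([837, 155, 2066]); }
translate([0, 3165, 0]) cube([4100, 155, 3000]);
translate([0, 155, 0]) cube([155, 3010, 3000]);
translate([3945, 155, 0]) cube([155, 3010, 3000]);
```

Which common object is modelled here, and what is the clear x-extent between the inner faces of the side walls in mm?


A single room. The interior width is 3790 mm.

Four walls enclosing a rectangle with a door in the front wall — a room. Outside width 4100 minus two 155 mm walls gives 3790 mm.


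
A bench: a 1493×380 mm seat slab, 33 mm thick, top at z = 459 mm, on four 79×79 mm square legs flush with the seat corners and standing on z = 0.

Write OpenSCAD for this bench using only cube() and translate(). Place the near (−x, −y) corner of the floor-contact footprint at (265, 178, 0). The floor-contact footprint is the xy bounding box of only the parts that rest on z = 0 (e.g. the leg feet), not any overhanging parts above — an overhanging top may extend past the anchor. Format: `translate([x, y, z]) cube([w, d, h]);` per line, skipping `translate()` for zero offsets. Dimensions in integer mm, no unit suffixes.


translate([265, 178, 426]) cube([1493, 380, 33]);
translate([265, 178, 0]) cube([79, 79, 426]);
translate([265, 479, 0]) cube([79, 79, 426]);
translate([1679, 178, 0]) cube([79, 79, 426]);
translate([1679, 479, 0]) cube([79, 79, 426]);


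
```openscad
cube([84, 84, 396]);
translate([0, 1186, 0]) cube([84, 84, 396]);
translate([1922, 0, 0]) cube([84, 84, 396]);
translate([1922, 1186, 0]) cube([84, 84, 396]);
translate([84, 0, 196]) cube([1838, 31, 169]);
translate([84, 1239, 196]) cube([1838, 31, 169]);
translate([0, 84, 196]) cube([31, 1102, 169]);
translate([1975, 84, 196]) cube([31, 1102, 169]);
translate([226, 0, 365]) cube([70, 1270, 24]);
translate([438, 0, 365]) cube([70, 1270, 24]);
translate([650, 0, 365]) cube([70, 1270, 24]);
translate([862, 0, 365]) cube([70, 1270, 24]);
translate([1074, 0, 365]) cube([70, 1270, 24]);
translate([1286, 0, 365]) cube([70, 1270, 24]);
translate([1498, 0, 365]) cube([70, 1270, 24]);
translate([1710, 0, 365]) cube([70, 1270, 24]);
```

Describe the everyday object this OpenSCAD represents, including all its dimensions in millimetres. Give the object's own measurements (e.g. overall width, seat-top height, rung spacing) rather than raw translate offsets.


A bed frame 2006 mm long (x) by 1270 mm wide (y). Four 84×84 mm corner posts, 396 mm tall, at the corners of the footprint. Four rails of 31 mm thickness and 169 mm height run between adjacent posts with their undersides at z = 196 mm, their outer faces flush with the outside of the frame (the two x-running rails run between the posts' inner faces; the two y-running rails run between the posts' inner faces). 8 slats, each 70 mm wide (x) and 24 mm thick, lie across the top of the two x-running rails, running the full 1270 mm width of the frame in y; along x they sit between the end posts with a 142 mm gap after the −x posts and between neighbouring slats and before the +x posts.


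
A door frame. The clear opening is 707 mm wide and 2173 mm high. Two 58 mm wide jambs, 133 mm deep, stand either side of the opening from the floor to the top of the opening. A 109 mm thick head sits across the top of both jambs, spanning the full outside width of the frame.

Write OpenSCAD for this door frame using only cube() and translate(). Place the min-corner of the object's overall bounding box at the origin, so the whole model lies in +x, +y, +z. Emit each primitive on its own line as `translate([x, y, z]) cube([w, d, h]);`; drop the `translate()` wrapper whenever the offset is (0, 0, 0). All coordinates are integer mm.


cube([58, 133, 2173]);
translate([765, 0, 0]) cube([58, 133, 2173]);
translate([0, 0, 2173]) cube([823, 133, 109]);


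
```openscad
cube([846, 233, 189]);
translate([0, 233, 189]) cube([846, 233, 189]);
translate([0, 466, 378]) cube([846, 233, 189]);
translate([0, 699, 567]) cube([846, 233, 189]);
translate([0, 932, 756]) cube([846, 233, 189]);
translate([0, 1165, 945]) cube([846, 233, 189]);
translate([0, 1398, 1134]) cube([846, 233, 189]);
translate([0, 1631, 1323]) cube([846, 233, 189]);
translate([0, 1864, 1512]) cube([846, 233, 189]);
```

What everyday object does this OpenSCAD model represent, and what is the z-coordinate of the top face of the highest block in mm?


A staircase. The total rise is 1701 mm.

9 identical blocks, each offset up and back from the previous — a staircase. Each step is 189 mm tall and there are 9 of them, so the total rise is 9 × 189 = 1701 mm.


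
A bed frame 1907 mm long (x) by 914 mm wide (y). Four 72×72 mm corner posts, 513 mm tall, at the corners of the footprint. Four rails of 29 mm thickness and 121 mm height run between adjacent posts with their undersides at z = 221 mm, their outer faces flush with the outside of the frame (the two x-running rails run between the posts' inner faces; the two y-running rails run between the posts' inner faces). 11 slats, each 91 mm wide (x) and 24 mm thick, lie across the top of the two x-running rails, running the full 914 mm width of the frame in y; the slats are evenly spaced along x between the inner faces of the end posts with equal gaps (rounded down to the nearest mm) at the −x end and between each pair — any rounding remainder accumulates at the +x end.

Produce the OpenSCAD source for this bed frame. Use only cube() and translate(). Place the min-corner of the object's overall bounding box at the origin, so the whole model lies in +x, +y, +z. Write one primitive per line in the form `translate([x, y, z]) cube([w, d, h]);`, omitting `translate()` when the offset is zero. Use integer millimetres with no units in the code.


cube([72, 72, 513]);
translate([0, 842, 0]) cube([72, 72, 513]);
translate([1835, 0, 0]) cube([72, 72, 513]);
translate([1835, 842, 0]) cube([72, 72, 513]);
translate([72, 0, 221]) cube([1763, 29, 121]);
translate([72, 885, 221]) cube([1763, 29, 121]);
translate([0, 72, 221]) cube([29, 770, 121]);
translate([1878, 72, 221]) cube([29, 770, 121]);
translate([135, 0, 342]) cube([91, 914, 24]);
translate([289, 0, 342]) cube([91, 914, 24]);
translate([443, 0, 342]) cube([91, 914, 24]);
translate([597, 0, 342]) cube([91, 914, 24]);
translate([751, 0, 342]) cube([91, 914, 24]);
translate([905, 0, 342]) cube([91, 914, 24]);
translate([1059, 0, 342]) cube([91, 914, 24]);
translate([1213, 0, 342]) cube([91, 914, 24]);
translate([1367, 0, 342]) cube([91, 914, 24]);
translate([1521, 0, 342]) cube([91, 914, 24]);
translate([1675, 0, 342]) cube([91, 914, 24]);


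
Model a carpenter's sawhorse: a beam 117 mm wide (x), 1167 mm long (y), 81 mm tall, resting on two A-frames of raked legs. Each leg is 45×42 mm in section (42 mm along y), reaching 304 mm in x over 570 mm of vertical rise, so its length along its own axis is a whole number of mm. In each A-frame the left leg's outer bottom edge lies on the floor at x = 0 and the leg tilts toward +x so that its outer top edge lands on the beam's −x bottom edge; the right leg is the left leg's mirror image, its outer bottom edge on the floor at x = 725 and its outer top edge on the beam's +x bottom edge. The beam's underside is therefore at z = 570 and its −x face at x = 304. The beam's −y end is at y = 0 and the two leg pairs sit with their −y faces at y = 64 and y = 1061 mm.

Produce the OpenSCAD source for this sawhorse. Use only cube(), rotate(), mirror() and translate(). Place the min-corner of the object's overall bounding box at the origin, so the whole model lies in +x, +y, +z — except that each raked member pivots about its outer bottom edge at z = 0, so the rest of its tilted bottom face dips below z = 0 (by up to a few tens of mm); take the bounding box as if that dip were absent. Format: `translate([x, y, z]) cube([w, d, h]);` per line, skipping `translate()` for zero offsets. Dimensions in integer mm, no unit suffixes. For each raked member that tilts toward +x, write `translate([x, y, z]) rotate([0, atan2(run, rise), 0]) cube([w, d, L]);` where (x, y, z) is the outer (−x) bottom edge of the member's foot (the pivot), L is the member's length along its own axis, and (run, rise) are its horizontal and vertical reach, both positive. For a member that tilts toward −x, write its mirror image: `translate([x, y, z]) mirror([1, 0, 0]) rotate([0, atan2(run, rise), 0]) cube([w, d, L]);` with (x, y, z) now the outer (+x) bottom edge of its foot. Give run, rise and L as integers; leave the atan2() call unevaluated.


translate([304, 0, 570]) cube([117, 1167, 81]);
translate([0, 64, 0]) rotate([0, atan2(304, 570), 0]) cube([45, 42, 646]);
translate([725, 64, 0]) mirror([1, 0, 0]) rotate([0, atan2(304, 570), 0]) cube([45, 42, 646]);
translate([0, 1061, 0]) rotate([0, atan2(304, 570), 0]) cube([45, 42, 646]);
translate([725, 1061, 0]) mirror([1, 0, 0]) rotate([0, atan2(304, 570), 0]) cube([45, 42, 646]);


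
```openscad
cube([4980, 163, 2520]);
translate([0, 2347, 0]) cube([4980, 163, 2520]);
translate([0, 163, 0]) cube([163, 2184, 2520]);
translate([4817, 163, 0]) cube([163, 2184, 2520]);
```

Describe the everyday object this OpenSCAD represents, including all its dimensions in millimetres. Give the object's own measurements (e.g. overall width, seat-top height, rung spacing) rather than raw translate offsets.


The wall frame of a small rectangular building: four walls, each 2520 mm tall and 163 mm thick, enclosing a footprint 4980 mm (x) by 2510 mm (y) outside-to-outside, with no floor or roof. The front and back walls (the −y and +y sides) span the full width; the two side walls fit between them.


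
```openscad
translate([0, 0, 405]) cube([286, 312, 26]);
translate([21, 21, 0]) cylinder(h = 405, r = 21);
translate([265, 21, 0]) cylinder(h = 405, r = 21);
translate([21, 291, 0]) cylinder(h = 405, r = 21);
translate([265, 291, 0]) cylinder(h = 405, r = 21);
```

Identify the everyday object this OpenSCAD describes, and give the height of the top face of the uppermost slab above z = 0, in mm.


A stool. The seat height is 431 mm.

A 286×312×26 slab at z = 405 on four corner cylinders — a stool. The seat top is 405 + 26 = 431 mm.


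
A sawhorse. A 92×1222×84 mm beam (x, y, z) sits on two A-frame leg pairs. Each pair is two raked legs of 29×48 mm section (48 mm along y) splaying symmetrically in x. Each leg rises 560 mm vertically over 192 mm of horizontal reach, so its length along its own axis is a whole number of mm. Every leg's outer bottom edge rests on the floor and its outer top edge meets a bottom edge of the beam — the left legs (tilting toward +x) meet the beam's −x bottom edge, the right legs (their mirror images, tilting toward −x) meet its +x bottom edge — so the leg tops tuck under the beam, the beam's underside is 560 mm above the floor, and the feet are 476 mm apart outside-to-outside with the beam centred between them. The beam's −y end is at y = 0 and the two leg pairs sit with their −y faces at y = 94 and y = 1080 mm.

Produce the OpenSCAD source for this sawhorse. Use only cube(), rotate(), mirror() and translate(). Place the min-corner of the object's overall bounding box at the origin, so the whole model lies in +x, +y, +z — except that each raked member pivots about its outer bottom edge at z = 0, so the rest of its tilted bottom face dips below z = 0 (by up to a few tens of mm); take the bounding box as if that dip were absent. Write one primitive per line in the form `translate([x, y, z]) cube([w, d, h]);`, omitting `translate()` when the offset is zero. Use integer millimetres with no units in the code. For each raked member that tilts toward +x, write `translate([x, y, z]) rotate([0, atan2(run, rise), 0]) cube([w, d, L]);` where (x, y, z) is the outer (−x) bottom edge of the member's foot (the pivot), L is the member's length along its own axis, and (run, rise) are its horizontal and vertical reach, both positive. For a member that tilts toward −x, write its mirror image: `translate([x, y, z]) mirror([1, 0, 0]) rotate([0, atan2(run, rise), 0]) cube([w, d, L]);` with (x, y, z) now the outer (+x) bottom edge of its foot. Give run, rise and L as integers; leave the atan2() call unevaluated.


translate([192, 0, 560]) cube([92, 1222, 84]);
translate([0, 94, 0]) rotate([0, atan2(192, 560), 0]) cube([29, 48, 592]);
translate([476, 94, 0]) mirror([1, 0, 0]) rotate([0, atan2(192, 560), 0]) cube([29, 48, 592]);
translate([0, 1080, 0]) rotate([0, atan2(192, 560), 0]) cube([29, 48, 592]);
translate([476, 1080, 0]) mirror([1, 0, 0]) rotate([0, atan2(192, 560), 0]) cube([29, 48, 592]);


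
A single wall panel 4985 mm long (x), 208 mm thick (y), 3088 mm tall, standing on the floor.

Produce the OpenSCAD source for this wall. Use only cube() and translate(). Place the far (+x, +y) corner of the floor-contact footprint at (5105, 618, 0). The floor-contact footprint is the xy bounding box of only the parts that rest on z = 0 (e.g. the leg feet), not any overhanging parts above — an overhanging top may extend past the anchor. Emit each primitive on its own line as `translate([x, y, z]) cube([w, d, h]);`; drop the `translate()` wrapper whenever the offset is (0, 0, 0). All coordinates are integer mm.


translate([120, 410, 0]) cube([4985, 208, 3088]);


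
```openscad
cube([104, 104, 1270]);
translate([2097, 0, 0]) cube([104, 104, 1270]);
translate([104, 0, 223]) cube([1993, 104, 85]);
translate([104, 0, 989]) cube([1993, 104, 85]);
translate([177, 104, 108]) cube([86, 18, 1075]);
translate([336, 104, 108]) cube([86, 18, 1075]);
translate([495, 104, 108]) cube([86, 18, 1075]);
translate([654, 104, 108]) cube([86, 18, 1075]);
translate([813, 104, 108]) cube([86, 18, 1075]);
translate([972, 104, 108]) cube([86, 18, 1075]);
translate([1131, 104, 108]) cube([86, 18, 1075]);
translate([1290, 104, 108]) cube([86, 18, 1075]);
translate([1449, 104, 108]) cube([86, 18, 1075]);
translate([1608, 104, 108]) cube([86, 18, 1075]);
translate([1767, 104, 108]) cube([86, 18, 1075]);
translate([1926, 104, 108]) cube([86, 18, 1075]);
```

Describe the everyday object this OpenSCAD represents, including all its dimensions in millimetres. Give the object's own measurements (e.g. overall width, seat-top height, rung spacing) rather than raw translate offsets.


A fence section. Two 104×104 mm posts, 1270 mm tall, stand on the floor with a clear span of 1993 mm between their inner faces. Two horizontal rails of 104×85 mm section span the gap between the posts with their undersides at z = 223 mm and z = 989 mm, flush with the posts' −y face. 12 pickets, each 86 mm wide, 18 mm thick and 1075 mm tall, are fixed to the +y face of the rails with their bottoms at z = 108 mm, spaced across the span with a 73 mm gap after the −x post and between neighbouring pickets, with 85 mm left before the +x post.
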